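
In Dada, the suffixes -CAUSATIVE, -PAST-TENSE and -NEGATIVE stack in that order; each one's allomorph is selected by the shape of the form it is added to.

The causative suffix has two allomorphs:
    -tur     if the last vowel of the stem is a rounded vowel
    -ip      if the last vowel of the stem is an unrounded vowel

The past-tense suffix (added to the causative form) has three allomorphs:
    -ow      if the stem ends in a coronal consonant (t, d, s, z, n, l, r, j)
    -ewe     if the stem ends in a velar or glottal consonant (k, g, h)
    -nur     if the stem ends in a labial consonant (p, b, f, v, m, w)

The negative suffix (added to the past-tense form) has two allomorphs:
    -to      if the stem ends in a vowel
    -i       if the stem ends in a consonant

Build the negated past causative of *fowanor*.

The last vowel of *fowanor* is /o/, which is a rounded vowel, so the causative suffix is -tur, giving *fowanortur*.
The causative form *fowanortur*: final consonant = /r/, coronal → -ow → *fowanorturow*.
The past-tense form *fowanorturow* — final sound /w/ (a consonant) → -i → *fowanorturowi*.

fowanorturowi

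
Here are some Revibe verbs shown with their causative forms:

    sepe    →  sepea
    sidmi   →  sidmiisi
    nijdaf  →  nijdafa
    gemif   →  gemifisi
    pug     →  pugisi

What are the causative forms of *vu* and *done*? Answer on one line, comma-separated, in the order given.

The suffix is conditioned by the last vowel: -isi when the last vowel of the stem is a high vowel (*sidmi*, *gemif*, *pug*); -a when the last vowel of the stem is a non-high vowel (*sepe*, *nijdaf*).
*vu* — last vowel /u/ (a high vowel) → -isi → *vuisi*.
Since the last vowel of *done* is /e/ (a non-high vowel), it takes -a, giving *donea*.

vuisi, donea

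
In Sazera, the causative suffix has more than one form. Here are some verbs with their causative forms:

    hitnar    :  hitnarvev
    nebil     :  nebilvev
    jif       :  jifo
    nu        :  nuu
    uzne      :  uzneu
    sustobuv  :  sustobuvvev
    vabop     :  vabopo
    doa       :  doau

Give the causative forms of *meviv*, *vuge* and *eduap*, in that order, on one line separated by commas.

The suffix is conditioned by the final sound: -o when the stem ends in a voiceless consonant (*jif*, *vabop*); -vev when the stem ends in a voiced consonant (*hitnar*, *nebil*, *sustobuv*); -u when the stem ends in a vowel (*nu*, *uzne*, *doa*).
*meviv*: final sound = /v/, a voiced consonant → -vev → *mevivvev*.
The final sound of *vuge* is /e/, which is a vowel, so the suffix is -u, giving *vugeu*.
Since the final sound of *eduap* is /p/ (a voiceless consonant), it takes -o, giving *eduapo*.

mevivvev, vugeu, eduapo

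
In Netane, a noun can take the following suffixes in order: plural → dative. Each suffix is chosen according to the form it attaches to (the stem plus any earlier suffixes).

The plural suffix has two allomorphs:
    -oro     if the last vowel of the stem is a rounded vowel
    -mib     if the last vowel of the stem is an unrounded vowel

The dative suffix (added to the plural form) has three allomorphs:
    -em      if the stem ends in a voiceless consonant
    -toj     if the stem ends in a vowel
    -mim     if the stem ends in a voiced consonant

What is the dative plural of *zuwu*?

*zuwu*: last vowel = /u/, a rounded vowel → -oro → *zuwuoro*.
The plural form *zuwuoro* — final sound /o/ (a vowel) → -toj → *zuwuorotoj*.

zuwuorotoj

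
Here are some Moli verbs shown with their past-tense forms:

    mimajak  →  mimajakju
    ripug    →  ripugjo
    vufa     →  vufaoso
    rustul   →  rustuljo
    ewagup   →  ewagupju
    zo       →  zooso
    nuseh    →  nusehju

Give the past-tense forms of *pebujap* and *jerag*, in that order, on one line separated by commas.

Looking at the final sound of each stem: -ju when the stem ends in a voiceless consonant (*mimajak*, *ewagup*, *nuseh*); -jo when the stem ends in a voiced consonant (*ripug*, *rustul*); -oso when the stem ends in a vowel (*vufa*, *zo*).
*pebujap* — final sound /p/ (a voiceless consonant) → -ju → *pebujapju*.
The final sound of *jerag* is /g/, which is a voiced consonant, so the suffix is -jo, giving *jeragjo*.

pebujapju, jeragjo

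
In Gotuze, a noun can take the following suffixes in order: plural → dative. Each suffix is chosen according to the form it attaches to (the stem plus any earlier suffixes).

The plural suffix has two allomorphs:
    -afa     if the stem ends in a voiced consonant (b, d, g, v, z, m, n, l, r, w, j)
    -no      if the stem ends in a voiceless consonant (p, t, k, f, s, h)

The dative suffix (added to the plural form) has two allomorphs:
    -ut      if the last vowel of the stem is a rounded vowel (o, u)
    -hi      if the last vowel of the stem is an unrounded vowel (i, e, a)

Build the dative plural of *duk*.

duknout

*duk*: final consonant = /k/, voiceless → -no → *dukno*.
The plural form *dukno*: last vowel = /o/, a rounded vowel → -ut → *duknout*.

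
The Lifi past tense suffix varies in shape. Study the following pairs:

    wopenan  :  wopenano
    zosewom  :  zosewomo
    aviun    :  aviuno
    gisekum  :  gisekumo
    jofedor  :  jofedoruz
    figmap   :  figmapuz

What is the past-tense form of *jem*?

The pattern is nasality of the final consonant: -o when the stem ends in a nasal (*wopenan*, *zosewom*, *aviun*, *gisekum*); -uz when the stem ends in a non-nasal consonant (*jofedor*, *figmap*).
*jem*: final consonant = /m/, a nasal → -o → *jemo*.

jemo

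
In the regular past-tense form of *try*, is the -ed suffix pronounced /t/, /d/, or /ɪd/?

The stem *try* ends in a voiced sound other than /d/.
The -ed suffix is realized as /ɪd/ after /t, d/; as /t/ after other voiceless consonants; and as /d/ after other voiced sounds.
So -ed on *try* is pronounced /d/.

/d/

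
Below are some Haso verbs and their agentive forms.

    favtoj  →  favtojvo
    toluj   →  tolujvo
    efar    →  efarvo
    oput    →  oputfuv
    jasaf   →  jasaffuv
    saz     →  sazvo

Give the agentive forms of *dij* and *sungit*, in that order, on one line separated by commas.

The alternation tracks the final consonant of the stem — -fuv when the stem ends in a voiceless consonant (*oput*, *jasaf*); -vo when the stem ends in a voiced consonant (*favtoj*, *toluj*, *efar*, *saz*).
*dij*: final consonant = /j/, voiced → -vo → *dijvo*.
*sungit*: final consonant = /t/, voiceless → -fuv → *sungitfuv*.

dijvo, sungitfuv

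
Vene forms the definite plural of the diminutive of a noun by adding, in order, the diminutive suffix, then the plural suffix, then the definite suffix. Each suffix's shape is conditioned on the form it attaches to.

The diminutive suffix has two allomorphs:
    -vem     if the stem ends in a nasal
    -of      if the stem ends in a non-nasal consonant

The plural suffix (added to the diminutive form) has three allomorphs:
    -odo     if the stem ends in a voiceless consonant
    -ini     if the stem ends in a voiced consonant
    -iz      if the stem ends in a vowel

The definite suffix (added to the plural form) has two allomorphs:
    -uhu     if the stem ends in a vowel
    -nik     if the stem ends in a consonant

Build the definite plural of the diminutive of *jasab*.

*jasab* — final consonant /b/ (non-nasal) → -of → *jasabof*.
The diminutive form *jasabof* — final sound /f/ (a voiceless consonant) → -odo → *jasabofodo*.
The plural form *jasabofodo* — final sound /o/ (a vowel) → -uhu → *jasabofodouhu*.

jasabofodouhu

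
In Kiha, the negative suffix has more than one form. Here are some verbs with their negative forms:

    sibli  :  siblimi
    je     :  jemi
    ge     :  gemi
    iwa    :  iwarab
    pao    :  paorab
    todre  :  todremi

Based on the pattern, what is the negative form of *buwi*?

The pattern is front/back vowel harmony: -mi when the last vowel of the stem is a front vowel (*sibli*, *je*, *ge*, *todre*); -rab when the last vowel of the stem is a back vowel (*iwa*, *pao*).
The last vowel of *buwi* is /i/, which is a front vowel, so the suffix is -mi, giving *buwimi*.

buwimi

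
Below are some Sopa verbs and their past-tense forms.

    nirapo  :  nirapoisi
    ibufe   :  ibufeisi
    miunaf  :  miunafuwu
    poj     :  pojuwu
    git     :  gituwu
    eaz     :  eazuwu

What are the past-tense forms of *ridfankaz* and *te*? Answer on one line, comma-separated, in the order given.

ridfankazuwu, teisi

The suffix is conditioned by the final sound: -uwu when the stem ends in a consonant (*miunaf*, *poj*, *git*, *eaz*); -isi when the stem ends in a vowel (*nirapo*, *ibufe*).
Since the final sound of *ridfankaz* is /z/ (a consonant), it takes -uwu, giving *ridfankazuwu*.
The final sound of *te* is /e/, which is a vowel, so the suffix is -isi, giving *teisi*.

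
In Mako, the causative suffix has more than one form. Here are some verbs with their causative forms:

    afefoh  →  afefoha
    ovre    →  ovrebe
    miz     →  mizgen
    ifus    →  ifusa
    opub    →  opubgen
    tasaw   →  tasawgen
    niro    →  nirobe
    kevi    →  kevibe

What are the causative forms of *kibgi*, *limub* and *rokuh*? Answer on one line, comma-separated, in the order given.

The alternation tracks the final sound of the stem — -a when the stem ends in a voiceless consonant (*afefoh*, *ifus*); -gen when the stem ends in a voiced consonant (*miz*, *opub*, *tasaw*); -be when the stem ends in a vowel (*ovre*, *niro*, *kevi*).
Since the final sound of *kibgi* is /i/ (a vowel), it takes -be, giving *kibgibe*.
*limub*: final sound = /b/, a voiced consonant → -gen → *limubgen*.
Since the final sound of *rokuh* is /h/ (a voiceless consonant), it takes -a, giving *rokuha*.

kibgibe, limubgen, rokuha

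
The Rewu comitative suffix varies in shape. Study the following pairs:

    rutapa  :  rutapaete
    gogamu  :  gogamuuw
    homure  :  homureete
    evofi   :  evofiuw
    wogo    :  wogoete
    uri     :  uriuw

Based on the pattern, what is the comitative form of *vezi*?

The pattern is height harmony: -uw when the last vowel of the stem is a high vowel (*gogamu*, *evofi*, *uri*); -ete when the last vowel of the stem is a non-high vowel (*rutapa*, *homure*, *wogo*).
Since the last vowel of *vezi* is /i/ (a high vowel), it takes -uw, giving *veziuw*.

veziuw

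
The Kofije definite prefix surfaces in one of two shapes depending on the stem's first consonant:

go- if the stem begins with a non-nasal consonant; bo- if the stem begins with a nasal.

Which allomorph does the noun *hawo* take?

go-

*hawo*: first consonant = /h/, non-nasal → go-.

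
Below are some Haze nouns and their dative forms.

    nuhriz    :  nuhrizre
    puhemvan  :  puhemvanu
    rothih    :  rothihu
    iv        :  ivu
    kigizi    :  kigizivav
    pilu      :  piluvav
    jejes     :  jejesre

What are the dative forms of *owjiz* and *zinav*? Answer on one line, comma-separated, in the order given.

Looking at the final sound of each stem: -re when the stem ends in a sibilant (*nuhriz*, *jejes*); -u when the stem ends in a non-sibilant consonant (*puhemvan*, *rothih*, *iv*); -vav when the stem ends in a vowel (*kigizi*, *pilu*).
*owjiz*: final sound = /z/, a sibilant → -re → *owjizre*.
*zinav* — final sound /v/ (a non-sibilant consonant) → -u → *zinavu*.

owjizre, zinavu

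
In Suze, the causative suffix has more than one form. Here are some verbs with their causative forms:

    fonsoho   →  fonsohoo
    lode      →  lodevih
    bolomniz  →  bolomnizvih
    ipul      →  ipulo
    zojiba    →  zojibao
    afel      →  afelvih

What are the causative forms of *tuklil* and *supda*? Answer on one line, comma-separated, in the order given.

The pattern is front/back vowel harmony: -vih when the last vowel of the stem is a front vowel (*lode*, *bolomniz*, *afel*); -o when the last vowel of the stem is a back vowel (*fonsoho*, *ipul*, *zojiba*).
*tuklil* — last vowel /i/ (a front vowel) → -vih → *tuklilvih*.
Since the last vowel of *supda* is /a/ (a back vowel), it takes -o, giving *supdao*.

tuklilvih, supdao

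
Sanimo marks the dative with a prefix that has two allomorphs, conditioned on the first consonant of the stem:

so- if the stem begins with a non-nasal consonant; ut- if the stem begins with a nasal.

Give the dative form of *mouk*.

utmouk

*mouk*: first consonant = /m/, a nasal → ut- → *utmouk*.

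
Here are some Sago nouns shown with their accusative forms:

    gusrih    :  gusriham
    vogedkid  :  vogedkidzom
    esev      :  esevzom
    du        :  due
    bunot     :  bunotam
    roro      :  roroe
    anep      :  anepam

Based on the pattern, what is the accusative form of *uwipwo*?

The pattern is voicing of the final sound: -am when the stem ends in a voiceless consonant (*gusrih*, *bunot*, *anep*); -zom when the stem ends in a voiced consonant (*vogedkid*, *esev*); -e when the stem ends in a vowel (*du*, *roro*).
*uwipwo* — final sound /o/ (a vowel) → -e → *uwipwoe*.

uwipwoe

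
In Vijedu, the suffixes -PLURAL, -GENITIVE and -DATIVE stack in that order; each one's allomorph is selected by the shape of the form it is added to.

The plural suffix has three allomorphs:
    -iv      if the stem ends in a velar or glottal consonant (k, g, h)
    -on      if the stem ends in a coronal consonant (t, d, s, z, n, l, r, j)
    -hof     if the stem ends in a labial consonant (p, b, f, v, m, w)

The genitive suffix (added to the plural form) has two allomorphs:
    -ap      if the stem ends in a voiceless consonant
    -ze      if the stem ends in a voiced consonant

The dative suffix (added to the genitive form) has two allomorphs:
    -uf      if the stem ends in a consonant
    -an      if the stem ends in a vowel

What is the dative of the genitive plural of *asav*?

The final consonant of *asav* is /v/, which is labial, so the plural suffix is -hof, giving *asavhof*.
The final consonant of the plural form *asavhof* is /f/, which is voiceless, so the genitive suffix is -ap, giving *asavhofap*.
The genitive form *asavhofap* — final sound /p/ (a consonant) → -uf → *asavhofapuf*.

asavhofapuf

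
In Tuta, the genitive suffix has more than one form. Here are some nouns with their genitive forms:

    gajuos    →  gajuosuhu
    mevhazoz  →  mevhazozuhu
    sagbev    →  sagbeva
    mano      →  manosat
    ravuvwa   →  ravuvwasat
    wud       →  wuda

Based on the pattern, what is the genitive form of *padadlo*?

padadlosat

The alternation tracks the final sound of the stem — -uhu when the stem ends in a sibilant (*gajuos*, *mevhazoz*); -a when the stem ends in a non-sibilant consonant (*sagbev*, *wud*); -sat when the stem ends in a vowel (*mano*, *ravuvwa*).
*padadlo*: final sound = /o/, a vowel → -sat → *padadlosat*.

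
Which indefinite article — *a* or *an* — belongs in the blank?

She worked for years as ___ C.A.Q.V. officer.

a

The indefinite article is chosen by the initial *sound* of the following word, not its spelling.
The initialism *C.A.Q.V.* is read letter by letter; the first letter, C, is pronounced /siː/, which begins with a consonant sound.
So the article is *a*: She worked for years as a C.A.Q.V. officer.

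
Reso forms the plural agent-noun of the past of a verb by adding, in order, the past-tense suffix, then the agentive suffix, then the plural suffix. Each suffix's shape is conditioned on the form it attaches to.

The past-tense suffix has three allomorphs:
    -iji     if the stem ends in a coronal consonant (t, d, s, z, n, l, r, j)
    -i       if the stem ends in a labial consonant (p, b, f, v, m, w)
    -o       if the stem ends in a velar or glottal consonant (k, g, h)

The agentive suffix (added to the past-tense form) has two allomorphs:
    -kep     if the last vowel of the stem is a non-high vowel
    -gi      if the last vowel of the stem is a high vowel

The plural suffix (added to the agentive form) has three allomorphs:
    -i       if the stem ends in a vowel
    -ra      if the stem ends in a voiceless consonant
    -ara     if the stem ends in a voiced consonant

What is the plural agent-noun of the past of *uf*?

The final consonant of *uf* is /f/, which is labial, so the past-tense suffix is -i, giving *ufi*.
The last vowel of the past-tense form *ufi* is /i/, which is a high vowel, so the agentive suffix is -gi, giving *ufigi*.
The agentive form *ufigi*: final sound = /i/, a vowel → -i → *ufigii*.

ufigii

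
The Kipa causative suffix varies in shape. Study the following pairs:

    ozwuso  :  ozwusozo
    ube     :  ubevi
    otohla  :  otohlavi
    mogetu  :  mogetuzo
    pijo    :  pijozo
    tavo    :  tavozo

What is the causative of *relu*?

reluzo

Looking at the last vowel of each stem: -zo when the last vowel of the stem is a rounded vowel (*ozwuso*, *mogetu*, *pijo*, *tavo*); -vi when the last vowel of the stem is an unrounded vowel (*ube*, *otohla*).
The last vowel of *relu* is /u/, which is a rounded vowel, so the suffix is -zo, giving *reluzo*.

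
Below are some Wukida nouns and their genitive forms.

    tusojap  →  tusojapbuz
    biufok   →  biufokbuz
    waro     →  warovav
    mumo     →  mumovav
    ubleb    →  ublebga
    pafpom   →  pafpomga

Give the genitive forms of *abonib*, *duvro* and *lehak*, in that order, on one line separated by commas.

abonibga, duvrovav, lehakbuz

The pattern is voicing of the final sound: -buz when the stem ends in a voiceless consonant (*tusojap*, *biufok*); -ga when the stem ends in a voiced consonant (*ubleb*, *pafpom*); -vav when the stem ends in a vowel (*waro*, *mumo*).
*abonib*: final sound = /b/, a voiced consonant → -ga → *abonibga*.
Since the final sound of *duvro* is /o/ (a vowel), it takes -vav, giving *duvrovav*.
*lehak* — final sound /k/ (a voiceless consonant) → -buz → *lehakbuz*.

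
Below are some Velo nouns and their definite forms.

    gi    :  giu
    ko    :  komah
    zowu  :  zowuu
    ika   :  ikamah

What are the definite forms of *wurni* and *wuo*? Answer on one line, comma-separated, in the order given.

The suffix is conditioned by the last vowel: -u when the last vowel of the stem is a high vowel (*gi*, *zowu*); -mah when the last vowel of the stem is a non-high vowel (*ko*, *ika*).
*wurni*: last vowel = /i/, a high vowel → -u → *wurniu*.
*wuo* — last vowel /o/ (a non-high vowel) → -mah → *wuomah*.

wurniu, wuomah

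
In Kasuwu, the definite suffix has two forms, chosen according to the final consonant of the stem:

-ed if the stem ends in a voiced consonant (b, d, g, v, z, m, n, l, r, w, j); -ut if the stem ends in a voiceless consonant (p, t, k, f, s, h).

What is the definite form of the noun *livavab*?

livavabed

The final consonant of *livavab* is /b/, which is voiced, so the suffix is -ed, giving *livavabed*.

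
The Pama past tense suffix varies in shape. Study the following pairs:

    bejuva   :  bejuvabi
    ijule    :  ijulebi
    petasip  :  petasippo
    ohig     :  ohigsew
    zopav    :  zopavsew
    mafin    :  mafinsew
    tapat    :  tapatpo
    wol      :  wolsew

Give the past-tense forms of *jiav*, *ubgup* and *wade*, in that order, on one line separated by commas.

jiavsew, ubguppo, wadebi

The suffix is conditioned by the final sound: -po when the stem ends in a voiceless consonant (*petasip*, *tapat*); -sew when the stem ends in a voiced consonant (*ohig*, *zopav*, *mafin*, *wol*); -bi when the stem ends in a vowel (*bejuva*, *ijule*).
*jiav* — final sound /v/ (a voiced consonant) → -sew → *jiavsew*.
Since the final sound of *ubgup* is /p/ (a voiceless consonant), it takes -po, giving *ubguppo*.
The final sound of *wade* is /e/, which is a vowel, so the suffix is -bi, giving *wadebi*.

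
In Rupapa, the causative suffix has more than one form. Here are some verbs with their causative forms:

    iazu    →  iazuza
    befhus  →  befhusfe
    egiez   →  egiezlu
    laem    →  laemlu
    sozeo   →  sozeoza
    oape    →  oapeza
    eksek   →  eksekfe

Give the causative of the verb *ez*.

ezlu

The alternation tracks the final sound of the stem — -fe when the stem ends in a voiceless consonant (*befhus*, *eksek*); -lu when the stem ends in a voiced consonant (*egiez*, *laem*); -za when the stem ends in a vowel (*iazu*, *sozeo*, *oape*).
*ez* — final sound /z/ (a voiced consonant) → -lu → *ezlu*.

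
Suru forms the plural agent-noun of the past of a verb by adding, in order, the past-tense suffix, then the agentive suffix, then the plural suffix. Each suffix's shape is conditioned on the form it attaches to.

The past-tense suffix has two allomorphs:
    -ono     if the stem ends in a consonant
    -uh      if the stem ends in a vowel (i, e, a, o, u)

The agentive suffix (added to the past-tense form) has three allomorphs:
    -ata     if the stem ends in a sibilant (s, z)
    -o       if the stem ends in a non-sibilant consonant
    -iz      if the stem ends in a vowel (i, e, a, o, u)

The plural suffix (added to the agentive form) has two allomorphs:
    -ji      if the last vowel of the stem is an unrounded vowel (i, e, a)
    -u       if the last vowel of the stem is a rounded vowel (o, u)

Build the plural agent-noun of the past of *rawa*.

rawauhou

Since the final sound of *rawa* is /a/ (a vowel), it takes -uh, giving *rawauh*.
Since the final sound of the past-tense form *rawauh* is /h/ (a non-sibilant consonant), it takes -o, giving *rawauho*.
The last vowel of the agentive form *rawauho* is /o/, which is a rounded vowel, so the plural suffix is -u, giving *rawauhou*.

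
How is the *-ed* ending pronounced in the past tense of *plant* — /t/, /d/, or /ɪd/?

The stem *plant* ends in /t/ or /d/.
The -ed suffix is realized as /ɪd/ after /t, d/; as /t/ after other voiceless consonants; and as /d/ after other voiced sounds.
So -ed on *plant* is pronounced /ɪd/.

/ɪd/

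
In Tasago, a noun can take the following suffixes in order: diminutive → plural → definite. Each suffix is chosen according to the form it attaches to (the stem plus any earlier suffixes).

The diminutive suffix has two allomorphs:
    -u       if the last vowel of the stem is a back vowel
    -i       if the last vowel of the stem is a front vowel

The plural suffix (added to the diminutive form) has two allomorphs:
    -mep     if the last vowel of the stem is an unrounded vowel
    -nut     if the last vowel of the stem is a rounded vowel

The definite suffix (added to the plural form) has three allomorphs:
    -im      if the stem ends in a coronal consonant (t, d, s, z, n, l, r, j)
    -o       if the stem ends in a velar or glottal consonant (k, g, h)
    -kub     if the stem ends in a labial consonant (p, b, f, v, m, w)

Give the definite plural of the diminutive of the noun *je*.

jeimepkub

The last vowel of *je* is /e/, which is a front vowel, so the diminutive suffix is -i, giving *jei*.
The last vowel of the diminutive form *jei* is /i/, which is an unrounded vowel, so the plural suffix is -mep, giving *jeimep*.
The plural form *jeimep*: final consonant = /p/, labial → -kub → *jeimepkub*.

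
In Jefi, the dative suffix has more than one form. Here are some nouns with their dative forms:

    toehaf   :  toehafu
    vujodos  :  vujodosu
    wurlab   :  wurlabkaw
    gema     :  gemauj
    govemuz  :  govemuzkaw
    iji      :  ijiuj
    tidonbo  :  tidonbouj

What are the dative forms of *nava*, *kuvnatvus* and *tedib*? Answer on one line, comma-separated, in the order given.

The pattern is voicing of the final sound: -u when the stem ends in a voiceless consonant (*toehaf*, *vujodos*); -kaw when the stem ends in a voiced consonant (*wurlab*, *govemuz*); -uj when the stem ends in a vowel (*gema*, *iji*, *tidonbo*).
*nava*: final sound = /a/, a vowel → -uj → *navauj*.
*kuvnatvus*: final sound = /s/, a voiceless consonant → -u → *kuvnatvusu*.
*tedib*: final sound = /b/, a voiced consonant → -kaw → *tedibkaw*.

navauj, kuvnatvusu, tedibkaw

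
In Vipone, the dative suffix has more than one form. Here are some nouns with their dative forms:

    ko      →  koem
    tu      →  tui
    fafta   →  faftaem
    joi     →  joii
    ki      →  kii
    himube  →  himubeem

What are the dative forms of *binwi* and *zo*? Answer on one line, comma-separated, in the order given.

binwii, zoem

The suffix is conditioned by the last vowel: -i when the last vowel of the stem is a high vowel (*tu*, *joi*, *ki*); -em when the last vowel of the stem is a non-high vowel (*ko*, *fafta*, *himube*).
*binwi* — last vowel /i/ (a high vowel) → -i → *binwii*.
*zo*: last vowel = /o/, a non-high vowel → -em → *zoem*.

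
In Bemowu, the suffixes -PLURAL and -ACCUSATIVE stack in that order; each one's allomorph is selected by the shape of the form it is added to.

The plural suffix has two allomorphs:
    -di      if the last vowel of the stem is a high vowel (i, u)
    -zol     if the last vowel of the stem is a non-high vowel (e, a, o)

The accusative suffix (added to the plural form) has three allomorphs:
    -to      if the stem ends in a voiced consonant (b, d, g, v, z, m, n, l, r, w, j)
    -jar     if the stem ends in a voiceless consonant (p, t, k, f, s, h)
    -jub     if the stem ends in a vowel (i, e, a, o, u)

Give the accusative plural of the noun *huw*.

The last vowel of *huw* is /u/, which is a high vowel, so the plural suffix is -di, giving *huwdi*.
The plural form *huwdi* — final sound /i/ (a vowel) → -jub → *huwdijub*.

huwdijub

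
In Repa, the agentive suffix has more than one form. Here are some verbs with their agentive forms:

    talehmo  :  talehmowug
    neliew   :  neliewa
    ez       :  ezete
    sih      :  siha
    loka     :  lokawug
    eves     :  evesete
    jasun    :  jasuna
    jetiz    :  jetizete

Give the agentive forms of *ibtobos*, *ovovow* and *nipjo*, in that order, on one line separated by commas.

ibtobosete, ovovowa, nipjowug

The pattern is sibilance of the final sound: -ete when the stem ends in a sibilant (*ez*, *eves*, *jetiz*); -a when the stem ends in a non-sibilant consonant (*neliew*, *sih*, *jasun*); -wug when the stem ends in a vowel (*talehmo*, *loka*).
Since the final sound of *ibtobos* is /s/ (a sibilant), it takes -ete, giving *ibtobosete*.
*ovovow*: final sound = /w/, a non-sibilant consonant → -a → *ovovowa*.
Since the final sound of *nipjo* is /o/ (a vowel), it takes -wug, giving *nipjowug*.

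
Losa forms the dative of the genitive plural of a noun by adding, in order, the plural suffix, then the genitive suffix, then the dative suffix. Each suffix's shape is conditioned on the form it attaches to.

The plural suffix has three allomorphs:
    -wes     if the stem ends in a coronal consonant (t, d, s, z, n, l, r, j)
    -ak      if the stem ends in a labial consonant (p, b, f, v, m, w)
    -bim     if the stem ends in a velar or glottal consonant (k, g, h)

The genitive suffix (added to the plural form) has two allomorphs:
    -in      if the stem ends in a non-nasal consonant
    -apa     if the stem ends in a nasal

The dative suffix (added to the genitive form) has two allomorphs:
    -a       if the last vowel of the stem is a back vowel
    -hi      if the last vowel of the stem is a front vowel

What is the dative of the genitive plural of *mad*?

madwesinhi

*mad* — final consonant /d/ (coronal) → -wes → *madwes*.
The plural form *madwes* — final consonant /s/ (non-nasal) → -in → *madwesin*.
The last vowel of the genitive form *madwesin* is /i/, which is a front vowel, so the dative suffix is -hi, giving *madwesinhi*.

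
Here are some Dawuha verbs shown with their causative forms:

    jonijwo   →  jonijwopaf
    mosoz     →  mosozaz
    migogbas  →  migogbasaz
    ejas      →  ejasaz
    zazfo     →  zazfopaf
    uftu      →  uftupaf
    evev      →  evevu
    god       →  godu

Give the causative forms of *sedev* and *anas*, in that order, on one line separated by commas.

Looking at the final sound of each stem: -az when the stem ends in a sibilant (*mosoz*, *migogbas*, *ejas*); -u when the stem ends in a non-sibilant consonant (*evev*, *god*); -paf when the stem ends in a vowel (*jonijwo*, *zazfo*, *uftu*).
Since the final sound of *sedev* is /v/ (a non-sibilant consonant), it takes -u, giving *sedevu*.
*anas* — final sound /s/ (a sibilant) → -az → *anasaz*.

sedevu, anasaz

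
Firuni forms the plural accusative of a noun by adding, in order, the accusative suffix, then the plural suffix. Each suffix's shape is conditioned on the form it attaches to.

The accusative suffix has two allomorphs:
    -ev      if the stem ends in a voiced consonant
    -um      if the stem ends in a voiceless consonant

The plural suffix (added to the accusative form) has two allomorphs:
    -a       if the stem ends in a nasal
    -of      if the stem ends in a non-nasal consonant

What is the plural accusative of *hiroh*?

The final consonant of *hiroh* is /h/, which is voiceless, so the accusative suffix is -um, giving *hirohum*.
The accusative form *hirohum*: final consonant = /m/, a nasal → -a → *hirohuma*.

hirohuma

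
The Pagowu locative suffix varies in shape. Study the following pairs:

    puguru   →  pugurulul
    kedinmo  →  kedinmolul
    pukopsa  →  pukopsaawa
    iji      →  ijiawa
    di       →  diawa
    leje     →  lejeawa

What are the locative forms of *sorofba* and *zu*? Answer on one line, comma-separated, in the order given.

sorofbaawa, zulul

The suffix is conditioned by the last vowel: -lul when the last vowel of the stem is a rounded vowel (*puguru*, *kedinmo*); -awa when the last vowel of the stem is an unrounded vowel (*pukopsa*, *iji*, *di*, *leje*).
Since the last vowel of *sorofba* is /a/ (an unrounded vowel), it takes -awa, giving *sorofbaawa*.
Since the last vowel of *zu* is /u/ (a rounded vowel), it takes -lul, giving *zulul*.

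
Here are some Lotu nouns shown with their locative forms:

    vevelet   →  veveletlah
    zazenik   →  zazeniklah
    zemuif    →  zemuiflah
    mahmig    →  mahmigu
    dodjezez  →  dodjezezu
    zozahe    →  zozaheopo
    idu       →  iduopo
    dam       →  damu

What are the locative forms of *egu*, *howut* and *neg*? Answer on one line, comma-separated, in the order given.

eguopo, howutlah, negu

The suffix is conditioned by the final sound: -lah when the stem ends in a voiceless consonant (*vevelet*, *zazenik*, *zemuif*); -u when the stem ends in a voiced consonant (*mahmig*, *dodjezez*, *dam*); -opo when the stem ends in a vowel (*zozahe*, *idu*).
The final sound of *egu* is /u/, which is a vowel, so the suffix is -opo, giving *eguopo*.
*howut* — final sound /t/ (a voiceless consonant) → -lah → *howutlah*.
The final sound of *neg* is /g/, which is a voiced consonant, so the suffix is -u, giving *negu*.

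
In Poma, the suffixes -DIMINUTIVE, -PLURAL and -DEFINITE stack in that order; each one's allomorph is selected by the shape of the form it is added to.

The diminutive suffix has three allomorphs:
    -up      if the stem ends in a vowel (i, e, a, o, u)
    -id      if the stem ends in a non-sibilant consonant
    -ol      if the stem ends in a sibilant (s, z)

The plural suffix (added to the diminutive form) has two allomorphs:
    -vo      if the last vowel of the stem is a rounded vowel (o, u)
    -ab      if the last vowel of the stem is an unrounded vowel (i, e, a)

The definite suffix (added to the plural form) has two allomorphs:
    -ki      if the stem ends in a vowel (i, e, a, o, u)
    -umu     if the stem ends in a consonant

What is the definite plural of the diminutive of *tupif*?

Since the final sound of *tupif* is /f/ (a non-sibilant consonant), it takes -id, giving *tupifid*.
The diminutive form *tupifid*: last vowel = /i/, an unrounded vowel → -ab → *tupifidab*.
The plural form *tupifidab*: final sound = /b/, a consonant → -umu → *tupifidabumu*.

tupifidabumu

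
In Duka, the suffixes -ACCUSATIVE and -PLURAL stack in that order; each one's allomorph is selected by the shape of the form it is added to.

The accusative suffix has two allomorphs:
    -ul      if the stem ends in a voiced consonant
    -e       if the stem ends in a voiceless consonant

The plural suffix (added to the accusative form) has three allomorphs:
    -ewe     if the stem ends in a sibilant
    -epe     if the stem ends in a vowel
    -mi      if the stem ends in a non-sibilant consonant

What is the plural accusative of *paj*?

The final consonant of *paj* is /j/, which is voiced, so the accusative suffix is -ul, giving *pajul*.
Since the final sound of the accusative form *pajul* is /l/ (a non-sibilant consonant), it takes -mi, giving *pajulmi*.

pajulmi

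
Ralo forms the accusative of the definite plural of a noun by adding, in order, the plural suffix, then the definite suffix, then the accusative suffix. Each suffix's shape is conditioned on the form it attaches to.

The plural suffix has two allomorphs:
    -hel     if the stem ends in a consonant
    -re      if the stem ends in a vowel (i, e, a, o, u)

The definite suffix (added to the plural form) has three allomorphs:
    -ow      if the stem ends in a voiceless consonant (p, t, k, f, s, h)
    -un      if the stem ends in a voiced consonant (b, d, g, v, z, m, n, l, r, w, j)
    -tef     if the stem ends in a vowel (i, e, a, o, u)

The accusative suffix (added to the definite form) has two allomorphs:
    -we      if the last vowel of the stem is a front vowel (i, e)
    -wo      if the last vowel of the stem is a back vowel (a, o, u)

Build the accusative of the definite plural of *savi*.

saviretefwe

*savi* — final sound /i/ (a vowel) → -re → *savire*.
The plural form *savire*: final sound = /e/, a vowel → -tef → *saviretef*.
Since the last vowel of the definite form *saviretef* is /e/ (a front vowel), it takes -we, giving *saviretefwe*.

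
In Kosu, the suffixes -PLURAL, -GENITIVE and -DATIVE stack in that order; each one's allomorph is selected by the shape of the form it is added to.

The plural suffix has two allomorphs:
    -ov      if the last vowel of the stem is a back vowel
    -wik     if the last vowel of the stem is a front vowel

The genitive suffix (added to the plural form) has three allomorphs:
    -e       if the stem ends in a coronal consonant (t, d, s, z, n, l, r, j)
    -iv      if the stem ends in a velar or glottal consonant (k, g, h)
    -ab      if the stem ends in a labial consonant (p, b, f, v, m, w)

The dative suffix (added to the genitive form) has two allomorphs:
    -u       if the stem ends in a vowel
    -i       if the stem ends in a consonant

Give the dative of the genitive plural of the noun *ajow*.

The last vowel of *ajow* is /o/, which is a back vowel, so the plural suffix is -ov, giving *ajowov*.
The plural form *ajowov*: final consonant = /v/, labial → -ab → *ajowovab*.
Since the final sound of the genitive form *ajowovab* is /b/ (a consonant), it takes -i, giving *ajowovabi*.

ajowovabi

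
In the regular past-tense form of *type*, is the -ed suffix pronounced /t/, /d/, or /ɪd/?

/t/

The stem *type* ends in a voiceless consonant other than /t/.
The -ed suffix is realized as /ɪd/ after /t, d/; as /t/ after other voiceless consonants; and as /d/ after other voiced sounds.
So -ed on *type* is pronounced /t/.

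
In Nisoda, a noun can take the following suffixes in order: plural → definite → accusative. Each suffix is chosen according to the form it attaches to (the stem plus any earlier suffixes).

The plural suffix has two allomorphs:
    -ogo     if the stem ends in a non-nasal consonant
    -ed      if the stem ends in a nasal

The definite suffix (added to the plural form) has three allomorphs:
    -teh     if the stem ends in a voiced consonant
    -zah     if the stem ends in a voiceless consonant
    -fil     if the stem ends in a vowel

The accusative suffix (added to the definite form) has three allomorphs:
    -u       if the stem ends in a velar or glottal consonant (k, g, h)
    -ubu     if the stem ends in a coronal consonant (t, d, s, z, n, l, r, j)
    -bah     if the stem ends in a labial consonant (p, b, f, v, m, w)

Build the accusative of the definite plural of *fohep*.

fohepogofilubu

*fohep* — final consonant /p/ (non-nasal) → -ogo → *fohepogo*.
The plural form *fohepogo*: final sound = /o/, a vowel → -fil → *fohepogofil*.
The definite form *fohepogofil* — final consonant /l/ (coronal) → -ubu → *fohepogofilubu*.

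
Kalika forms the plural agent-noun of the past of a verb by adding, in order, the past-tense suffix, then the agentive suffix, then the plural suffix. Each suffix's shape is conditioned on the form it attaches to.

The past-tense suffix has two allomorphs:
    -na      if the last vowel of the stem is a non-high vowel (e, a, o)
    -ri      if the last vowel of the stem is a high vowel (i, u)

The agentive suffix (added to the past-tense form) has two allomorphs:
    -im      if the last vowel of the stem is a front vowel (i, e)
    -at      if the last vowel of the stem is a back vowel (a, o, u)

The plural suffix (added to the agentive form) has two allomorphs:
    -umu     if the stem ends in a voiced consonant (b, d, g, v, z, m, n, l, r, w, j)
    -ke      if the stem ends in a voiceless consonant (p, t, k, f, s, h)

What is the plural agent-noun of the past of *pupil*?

pupilriimumu

The last vowel of *pupil* is /i/, which is a high vowel, so the past-tense suffix is -ri, giving *pupilri*.
The last vowel of the past-tense form *pupilri* is /i/, which is a front vowel, so the agentive suffix is -im, giving *pupilriim*.
Since the final consonant of the agentive form *pupilriim* is /m/ (voiced), it takes -umu, giving *pupilriimumu*.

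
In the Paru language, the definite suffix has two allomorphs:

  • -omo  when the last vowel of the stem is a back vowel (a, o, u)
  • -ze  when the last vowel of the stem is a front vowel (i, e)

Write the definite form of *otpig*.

The last vowel of *otpig* is /i/, which is a front vowel, so the suffix is -ze, giving *otpigze*.

otpigze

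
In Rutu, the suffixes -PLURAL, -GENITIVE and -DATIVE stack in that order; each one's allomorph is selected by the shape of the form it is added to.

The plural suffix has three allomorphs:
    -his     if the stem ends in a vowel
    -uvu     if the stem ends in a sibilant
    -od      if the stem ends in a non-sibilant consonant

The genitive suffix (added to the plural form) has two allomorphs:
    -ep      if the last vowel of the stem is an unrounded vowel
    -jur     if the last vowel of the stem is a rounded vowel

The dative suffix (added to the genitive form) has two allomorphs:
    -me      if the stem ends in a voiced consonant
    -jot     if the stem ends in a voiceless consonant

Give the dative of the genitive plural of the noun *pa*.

pahisepjot

The final sound of *pa* is /a/, which is a vowel, so the plural suffix is -his, giving *pahis*.
The plural form *pahis* — last vowel /i/ (an unrounded vowel) → -ep → *pahisep*.
The final consonant of the genitive form *pahisep* is /p/, which is voiceless, so the dative suffix is -jot, giving *pahisepjot*.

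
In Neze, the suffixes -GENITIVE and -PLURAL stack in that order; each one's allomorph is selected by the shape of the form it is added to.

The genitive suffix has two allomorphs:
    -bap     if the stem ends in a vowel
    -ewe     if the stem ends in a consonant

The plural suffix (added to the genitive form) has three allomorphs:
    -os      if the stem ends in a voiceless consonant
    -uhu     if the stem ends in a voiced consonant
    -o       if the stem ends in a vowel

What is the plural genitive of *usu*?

usubapos

Since the final sound of *usu* is /u/ (a vowel), it takes -bap, giving *usubap*.
The genitive form *usubap* — final sound /p/ (a voiceless consonant) → -os → *usubapos*.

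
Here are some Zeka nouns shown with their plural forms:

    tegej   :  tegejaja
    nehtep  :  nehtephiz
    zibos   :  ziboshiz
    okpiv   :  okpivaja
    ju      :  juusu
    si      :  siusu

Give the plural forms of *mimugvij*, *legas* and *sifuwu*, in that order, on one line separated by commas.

The suffix is conditioned by the final sound: -hiz when the stem ends in a voiceless consonant (*nehtep*, *zibos*); -aja when the stem ends in a voiced consonant (*tegej*, *okpiv*); -usu when the stem ends in a vowel (*ju*, *si*).
Since the final sound of *mimugvij* is /j/ (a voiced consonant), it takes -aja, giving *mimugvijaja*.
*legas* — final sound /s/ (a voiceless consonant) → -hiz → *legashiz*.
The final sound of *sifuwu* is /u/, which is a vowel, so the suffix is -usu, giving *sifuwuusu*.

mimugvijaja, legashiz, sifuwuusu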